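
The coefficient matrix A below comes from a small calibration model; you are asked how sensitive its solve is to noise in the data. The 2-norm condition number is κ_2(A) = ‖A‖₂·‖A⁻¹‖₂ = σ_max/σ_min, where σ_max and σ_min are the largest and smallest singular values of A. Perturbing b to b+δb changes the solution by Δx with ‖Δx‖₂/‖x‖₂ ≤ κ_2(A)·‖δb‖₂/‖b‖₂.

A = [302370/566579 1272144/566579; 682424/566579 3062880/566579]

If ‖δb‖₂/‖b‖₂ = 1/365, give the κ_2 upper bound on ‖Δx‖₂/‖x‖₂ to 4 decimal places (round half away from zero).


M = AᵀA = [3296628004/1899477889 14644029600/1899477889; 14644029600/1899477889 65086297344/1899477889]. tr(M)=40679908/1129969, det(M)=36864/1129969
eigenvalues of AᵀA: λ = (tr ± √(tr²−4·det))/2 = 36, 1024/1129969
σ_max=√36=6, σ_min=√(1024/1129969)=(32/1063) → κ = 199.3125
bound on ‖Δx‖/‖x‖: κ·ε = 199.3125·1/365 = 0.5461

0.5461


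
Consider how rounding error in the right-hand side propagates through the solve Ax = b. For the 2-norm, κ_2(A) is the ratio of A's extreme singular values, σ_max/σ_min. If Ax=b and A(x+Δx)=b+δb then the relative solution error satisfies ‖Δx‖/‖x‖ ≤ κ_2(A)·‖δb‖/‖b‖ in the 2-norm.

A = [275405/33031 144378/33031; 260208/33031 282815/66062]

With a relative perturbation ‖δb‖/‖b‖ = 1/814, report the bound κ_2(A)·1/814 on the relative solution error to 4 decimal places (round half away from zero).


0.1646

form AᵀA = [170696929/1297321 91031850/1297321; 91031850/1297321 194250121/5189284] with trace 3034733/17956 and determinant 28561/17956
eigenvalues of AᵀA: λ = (tr ± √(tr²−4·det))/2 = 169, 169/17956
κ = σ_max/σ_min = 13/(13/134) = 134.0000
worst-case relative error ≤ 134.0000 × 1/814 = 0.1646


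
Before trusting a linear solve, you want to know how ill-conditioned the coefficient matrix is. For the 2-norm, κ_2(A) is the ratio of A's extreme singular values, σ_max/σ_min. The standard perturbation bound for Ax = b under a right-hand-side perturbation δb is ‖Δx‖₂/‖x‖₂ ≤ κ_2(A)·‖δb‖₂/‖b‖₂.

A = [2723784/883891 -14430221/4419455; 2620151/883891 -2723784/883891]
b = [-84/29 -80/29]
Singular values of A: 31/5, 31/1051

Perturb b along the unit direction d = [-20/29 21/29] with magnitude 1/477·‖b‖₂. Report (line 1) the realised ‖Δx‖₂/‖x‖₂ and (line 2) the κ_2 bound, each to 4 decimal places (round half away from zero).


σ_max = 31/5, σ_min = 31/1051
condition number: (31/5) ÷ (31/1051) = 210.2000
perturbation bound = 210.2000·1/477 = 0.4407
solve Ax = b  →  x = [-0.4449 0.4672]
2-norm of b is 4.0000; of x, 0.6452
Δx = A⁻¹·δb where δb = 1/477·4.0000·d; ‖Δx‖ = 0.2843
dividing the unrounded norms, ‖Δx‖/‖x‖ = 0.4407
so the bound is sharp here: realised error equals the bound

0.4407
0.4407


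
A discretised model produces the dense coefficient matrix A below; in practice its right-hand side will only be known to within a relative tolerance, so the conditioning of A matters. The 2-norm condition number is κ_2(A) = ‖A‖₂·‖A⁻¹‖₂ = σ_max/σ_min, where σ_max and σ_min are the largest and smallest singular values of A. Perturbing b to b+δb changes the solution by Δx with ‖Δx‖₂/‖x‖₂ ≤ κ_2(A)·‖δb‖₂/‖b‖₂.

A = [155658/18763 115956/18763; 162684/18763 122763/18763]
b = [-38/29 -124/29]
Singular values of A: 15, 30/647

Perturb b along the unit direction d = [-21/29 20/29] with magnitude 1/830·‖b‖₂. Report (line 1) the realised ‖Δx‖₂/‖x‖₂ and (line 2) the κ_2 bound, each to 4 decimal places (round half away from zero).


largest singular value 15, smallest 30/647
κ_2(A) = 15 / (30/647) = 323.5000
bound on ‖Δx‖/‖x‖: κ·ε = 323.5000·1/830 = 0.3898
solve Ax = b  →  x = [25.6667 -34.6667]
2-norm of b is 4.4721; of x, 43.1342
re-solving with b+δb shifts x by Δx of norm 0.1162
dividing the unrounded norms, ‖Δx‖/‖x‖ = 0.0027
so the bound overstates the realised error by a factor of ≈ 144.6764 (computed from the unrounded values)

0.0027
0.3898


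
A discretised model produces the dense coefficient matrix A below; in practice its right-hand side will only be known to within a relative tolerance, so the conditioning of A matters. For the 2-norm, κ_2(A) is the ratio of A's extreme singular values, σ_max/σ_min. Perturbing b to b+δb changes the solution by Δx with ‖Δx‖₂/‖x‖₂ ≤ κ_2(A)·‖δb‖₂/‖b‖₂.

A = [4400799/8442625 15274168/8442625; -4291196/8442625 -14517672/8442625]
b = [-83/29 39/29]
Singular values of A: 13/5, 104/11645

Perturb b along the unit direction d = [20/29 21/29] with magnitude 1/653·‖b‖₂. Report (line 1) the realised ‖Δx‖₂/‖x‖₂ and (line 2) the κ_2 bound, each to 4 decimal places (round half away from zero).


0.0048
0.4458

largest singular value 13/5, smallest 104/11645
κ = σ_max/σ_min = (13/5)/(104/11645) = 291.1250
bound on ‖Δx‖/‖x‖: κ·ε = 291.1250·1/653 = 0.4458
solve Ax = b  →  x = [107.1692 -32.4596]
‖b‖ = 3.1623, ‖x‖ = 111.9771
δb = ε·‖b‖·d = [0.0033 0.0035]; solving A·Δx = δb gives ‖Δx‖ = 0.5422
dividing the unrounded norms, ‖Δx‖/‖x‖ = 0.0048
realised/bound (from unrounded values) ≈ 0.0109


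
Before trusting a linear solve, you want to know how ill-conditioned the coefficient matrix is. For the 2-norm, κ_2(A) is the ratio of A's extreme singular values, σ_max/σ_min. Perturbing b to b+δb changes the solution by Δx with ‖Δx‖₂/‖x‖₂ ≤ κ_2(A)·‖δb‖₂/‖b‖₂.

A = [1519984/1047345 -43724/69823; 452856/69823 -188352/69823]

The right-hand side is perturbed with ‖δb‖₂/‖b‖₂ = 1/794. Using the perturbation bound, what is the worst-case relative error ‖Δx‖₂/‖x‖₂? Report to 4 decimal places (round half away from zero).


0.4455

M = AᵀA = [28823930176/652547025 -800657216/43503135; -800657216/43503135 22241680/2900209]. tr(M)=200167504/3861225, det(M)=9216/429025
eigenvalues of AᵀA: λ = (tr ± √(tr²−4·det))/2 = 1296/25, 64/154449
κ = σ_max/σ_min = (36/5)/(8/393) = 353.7000
worst-case relative error ≤ 353.7000 × 1/794 = 0.4455


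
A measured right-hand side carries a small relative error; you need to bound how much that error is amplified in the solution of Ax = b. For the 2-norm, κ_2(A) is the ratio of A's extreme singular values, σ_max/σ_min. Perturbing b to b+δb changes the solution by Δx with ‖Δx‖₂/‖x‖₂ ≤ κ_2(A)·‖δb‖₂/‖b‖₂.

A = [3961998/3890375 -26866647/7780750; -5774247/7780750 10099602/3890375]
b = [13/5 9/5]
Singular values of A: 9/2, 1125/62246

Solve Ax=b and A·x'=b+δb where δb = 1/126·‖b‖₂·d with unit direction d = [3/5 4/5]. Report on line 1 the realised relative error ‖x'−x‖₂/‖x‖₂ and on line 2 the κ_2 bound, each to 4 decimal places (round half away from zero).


0.0084
1.9761

largest singular value 9/2, smallest 1125/62246
condition number: (9/2) ÷ (1125/62246) = 248.9840
bound on ‖Δx‖/‖x‖: κ·ε = 248.9840·1/126 = 1.9761
solve Ax = b  →  x = [159.4120 46.2637]
‖b‖ = 3.1623, ‖x‖ = 165.9895
Δx = A⁻¹·δb where δb = 1/126·3.1623·d; ‖Δx‖ = 1.3886
dividing the unrounded norms, ‖Δx‖/‖x‖ = 0.0084
tightness: 0.0084 against a bound of 1.9761 (unrounded ratio ≈ 0.0042)


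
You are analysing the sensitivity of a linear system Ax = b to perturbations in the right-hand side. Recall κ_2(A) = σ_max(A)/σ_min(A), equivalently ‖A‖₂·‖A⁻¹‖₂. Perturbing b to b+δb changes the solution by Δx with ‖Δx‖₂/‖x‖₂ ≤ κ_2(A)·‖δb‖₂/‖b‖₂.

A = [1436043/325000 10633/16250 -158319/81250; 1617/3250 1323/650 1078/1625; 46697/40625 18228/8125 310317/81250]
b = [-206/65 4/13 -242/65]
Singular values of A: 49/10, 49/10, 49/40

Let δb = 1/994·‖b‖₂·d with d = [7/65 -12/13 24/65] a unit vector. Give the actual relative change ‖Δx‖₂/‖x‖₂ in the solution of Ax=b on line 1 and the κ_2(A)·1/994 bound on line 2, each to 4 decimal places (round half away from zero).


0.0022
0.0040

σ_max = 49/10, σ_min = 49/40
condition number: (49/10) ÷ (49/40) = 4.0000
κ_2(A)·‖δb‖/‖b‖ = 0.0040
solve Ax = b  →  x = [-1.3061 0.8163 -1.0612]
‖b‖ = 4.8990, ‖x‖ = 1.8704
with δb = [0.0005 -0.0045 0.0018], A·Δx = δb → ‖Δx‖ = 0.0040
dividing the unrounded norms, ‖Δx‖/‖x‖ = 0.0022
realised/bound (from unrounded values) ≈ 0.5345


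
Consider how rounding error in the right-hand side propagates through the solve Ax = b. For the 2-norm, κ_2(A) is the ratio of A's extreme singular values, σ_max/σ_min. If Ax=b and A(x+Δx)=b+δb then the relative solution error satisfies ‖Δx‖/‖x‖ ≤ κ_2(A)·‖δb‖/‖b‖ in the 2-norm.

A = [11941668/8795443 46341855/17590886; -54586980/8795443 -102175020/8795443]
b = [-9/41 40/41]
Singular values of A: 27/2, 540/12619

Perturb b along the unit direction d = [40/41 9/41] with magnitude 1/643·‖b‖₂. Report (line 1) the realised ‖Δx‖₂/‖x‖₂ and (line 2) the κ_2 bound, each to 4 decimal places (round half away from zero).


0.4906
0.4906

from the listed singular values, σ₁ = 27/2, σ_n = 540/12619
condition number: (27/2) ÷ (540/12619) = 315.4750
bound on ‖Δx‖/‖x‖: κ·ε = 315.4750·1/643 = 0.4906
solve Ax = b  →  x = [-0.0349 -0.0654]
‖b‖₂ = 1.0000 and ‖x‖₂ = 0.0741
δb = ε·‖b‖·d = [0.0015 0.0003]; solving A·Δx = δb gives ‖Δx‖ = 0.0363
dividing the unrounded norms, ‖Δx‖/‖x‖ = 0.4906
so the bound is sharp here: realised error equals the bound


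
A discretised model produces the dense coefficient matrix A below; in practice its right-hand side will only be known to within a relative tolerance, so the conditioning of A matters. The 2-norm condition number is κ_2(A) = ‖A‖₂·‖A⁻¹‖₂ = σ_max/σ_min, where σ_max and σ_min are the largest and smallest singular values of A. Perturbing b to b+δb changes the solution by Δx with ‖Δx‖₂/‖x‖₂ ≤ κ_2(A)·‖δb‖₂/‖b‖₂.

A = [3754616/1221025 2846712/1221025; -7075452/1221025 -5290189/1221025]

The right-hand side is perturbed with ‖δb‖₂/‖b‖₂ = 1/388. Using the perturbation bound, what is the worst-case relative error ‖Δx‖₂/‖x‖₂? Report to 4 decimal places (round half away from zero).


M = AᵀA = [44400804368/1031766125 33300199836/1031766125; 33300199836/1031766125 24975687797/1031766125]. tr(M)=13875298433/206353225, det(M)=180848704/5158830625
char-poly roots: 1681/25 and 107584/206353225
σ_max=√(1681/25)=(41/5), σ_min=√(107584/206353225)=(328/14365) → κ = 359.1250
bound on ‖Δx‖/‖x‖: κ·ε = 359.1250·1/388 = 0.9256

0.9256


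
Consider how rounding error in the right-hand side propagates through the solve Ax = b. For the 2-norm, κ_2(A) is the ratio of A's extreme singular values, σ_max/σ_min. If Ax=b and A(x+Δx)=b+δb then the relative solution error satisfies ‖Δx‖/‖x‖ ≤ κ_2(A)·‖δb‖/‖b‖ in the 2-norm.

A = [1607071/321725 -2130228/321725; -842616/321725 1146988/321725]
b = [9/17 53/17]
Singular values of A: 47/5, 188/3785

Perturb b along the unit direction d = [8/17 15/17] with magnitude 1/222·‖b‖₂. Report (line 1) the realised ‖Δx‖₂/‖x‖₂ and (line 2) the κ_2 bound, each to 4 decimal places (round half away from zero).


from the listed singular values, σ₁ = 47/5, σ_n = 188/3785
condition number: (47/5) ÷ (188/3785) = 189.2500
bound on ‖Δx‖/‖x‖: κ·ε = 189.2500·1/222 = 0.8525
solve Ax = b  →  x = [48.2553 36.3245]
‖b‖ = 3.1623, ‖x‖ = 60.3990
δb = ε·‖b‖·d = [0.0067 0.0126]; solving A·Δx = δb gives ‖Δx‖ = 0.2868
dividing the unrounded norms, ‖Δx‖/‖x‖ = 0.0047
realised/bound (from unrounded values) ≈ 0.0056

0.0047
0.8525


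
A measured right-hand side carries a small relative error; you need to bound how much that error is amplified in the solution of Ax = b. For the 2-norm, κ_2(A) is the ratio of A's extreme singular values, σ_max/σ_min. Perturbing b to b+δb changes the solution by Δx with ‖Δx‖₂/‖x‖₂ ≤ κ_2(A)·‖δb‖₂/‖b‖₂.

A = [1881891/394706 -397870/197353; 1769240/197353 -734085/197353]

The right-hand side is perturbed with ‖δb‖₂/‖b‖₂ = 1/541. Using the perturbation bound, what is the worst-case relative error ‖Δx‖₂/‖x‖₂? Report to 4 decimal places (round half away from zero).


form AᵀA = [4275313933/41467348 -445341105/10366837; -445341105/10366837 185568625/10366837] with trace 385968341/3189796 and determinant 366025/3189796
eigenvalues of AᵀA: λ = (tr ± √(tr²−4·det))/2 = 121, 3025/3189796
so κ_2 = √(121 / (3025/3189796)) = 357.2000
bound on ‖Δx‖/‖x‖: κ·ε = 357.2000·1/541 = 0.6603

0.6603


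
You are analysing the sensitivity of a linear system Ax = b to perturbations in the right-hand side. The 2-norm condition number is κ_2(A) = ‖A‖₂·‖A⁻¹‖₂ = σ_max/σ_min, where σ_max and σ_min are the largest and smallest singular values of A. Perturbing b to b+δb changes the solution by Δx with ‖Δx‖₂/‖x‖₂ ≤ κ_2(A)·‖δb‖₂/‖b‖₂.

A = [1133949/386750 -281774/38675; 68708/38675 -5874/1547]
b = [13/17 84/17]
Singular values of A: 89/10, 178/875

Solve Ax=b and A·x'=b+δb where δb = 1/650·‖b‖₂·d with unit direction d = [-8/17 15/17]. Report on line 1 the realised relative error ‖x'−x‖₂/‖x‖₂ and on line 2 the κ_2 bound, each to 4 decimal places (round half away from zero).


0.0019
0.0673

σ_max = 89/10, σ_min = 178/875
condition number: (89/10) ÷ (178/875) = 43.7500
perturbation bound = 43.7500·1/650 = 0.0673
solve Ax = b  →  x = [18.2800 7.2515]
‖b‖₂ = 5.0000 and ‖x‖₂ = 19.6658
with δb = [-0.0036 0.0068], A·Δx = δb → ‖Δx‖ = 0.0378
dividing the unrounded norms, ‖Δx‖/‖x‖ = 0.0019
so the bound overstates the realised error by a factor of ≈ 35.0051 (computed from the unrounded values)


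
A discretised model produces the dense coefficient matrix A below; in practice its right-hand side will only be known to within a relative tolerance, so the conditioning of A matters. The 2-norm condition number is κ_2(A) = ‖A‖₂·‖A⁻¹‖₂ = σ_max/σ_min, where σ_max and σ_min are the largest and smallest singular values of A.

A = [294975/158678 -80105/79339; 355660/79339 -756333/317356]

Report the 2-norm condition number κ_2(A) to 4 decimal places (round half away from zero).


form AᵀA = [3508795225/148986436 -935666685/74493218; -935666685/74493218 3992358481/595945744] with trace 62379029/2062096 and determinant 75625/8248384
char-poly roots: 121/4 and 625/2062096
σ_max=√(121/4)=(11/2), σ_min=√(625/2062096)=(25/1436) → κ = 315.9200

315.9200


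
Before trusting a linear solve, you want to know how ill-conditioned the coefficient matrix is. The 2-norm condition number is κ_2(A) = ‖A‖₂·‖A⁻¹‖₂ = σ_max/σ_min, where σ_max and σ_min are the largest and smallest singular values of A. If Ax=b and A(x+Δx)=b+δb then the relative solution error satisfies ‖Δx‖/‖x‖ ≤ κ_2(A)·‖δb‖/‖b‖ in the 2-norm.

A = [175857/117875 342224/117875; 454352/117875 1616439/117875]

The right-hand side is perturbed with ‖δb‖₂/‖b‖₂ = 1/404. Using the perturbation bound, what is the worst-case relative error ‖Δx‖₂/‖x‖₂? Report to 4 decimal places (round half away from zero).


0.0569

AᵀA = [141202513/8265625 472703616/8265625; 472703616/8265625 1624028737/8265625]; tr = 564874/2645, det = 28398241/330625
solving λ² − 564874/2645·λ + 28398241/330625 = 0 gives λ = 5329/25, 5329/13225
σ_max=√(5329/25)=(73/5), σ_min=√(5329/13225)=(73/115) → κ = 23.0000
bound on ‖Δx‖/‖x‖: κ·ε = 23.0000·1/404 = 0.0569


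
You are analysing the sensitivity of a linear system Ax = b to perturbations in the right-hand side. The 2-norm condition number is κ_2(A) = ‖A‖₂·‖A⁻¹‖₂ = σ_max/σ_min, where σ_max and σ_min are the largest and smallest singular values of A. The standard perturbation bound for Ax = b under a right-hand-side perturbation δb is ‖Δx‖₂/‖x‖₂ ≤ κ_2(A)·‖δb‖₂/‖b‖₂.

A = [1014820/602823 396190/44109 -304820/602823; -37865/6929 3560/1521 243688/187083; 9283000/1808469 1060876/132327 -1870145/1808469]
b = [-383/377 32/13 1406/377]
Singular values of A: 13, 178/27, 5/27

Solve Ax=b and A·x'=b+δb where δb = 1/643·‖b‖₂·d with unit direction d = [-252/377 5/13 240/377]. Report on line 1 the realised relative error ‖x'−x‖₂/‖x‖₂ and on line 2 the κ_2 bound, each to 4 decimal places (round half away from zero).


0.0018
0.1092

from the listed singular values, σ₁ = 13, σ_n = 5/27
κ = σ_max/σ_min = 13/(5/27) = 70.2000
perturbation bound = 70.2000·1/643 = 0.1092
solve Ax = b  →  x = [4.6626 0.2004 21.0909]
‖b‖ = 4.5826, ‖x‖ = 21.6011
with δb = [-0.0048 0.0027 0.0045], A·Δx = δb → ‖Δx‖ = 0.0385
realised ‖Δx‖/‖x‖ = 0.0018
so the bound overstates the realised error by a factor of ≈ 61.2786 (computed from the unrounded values)


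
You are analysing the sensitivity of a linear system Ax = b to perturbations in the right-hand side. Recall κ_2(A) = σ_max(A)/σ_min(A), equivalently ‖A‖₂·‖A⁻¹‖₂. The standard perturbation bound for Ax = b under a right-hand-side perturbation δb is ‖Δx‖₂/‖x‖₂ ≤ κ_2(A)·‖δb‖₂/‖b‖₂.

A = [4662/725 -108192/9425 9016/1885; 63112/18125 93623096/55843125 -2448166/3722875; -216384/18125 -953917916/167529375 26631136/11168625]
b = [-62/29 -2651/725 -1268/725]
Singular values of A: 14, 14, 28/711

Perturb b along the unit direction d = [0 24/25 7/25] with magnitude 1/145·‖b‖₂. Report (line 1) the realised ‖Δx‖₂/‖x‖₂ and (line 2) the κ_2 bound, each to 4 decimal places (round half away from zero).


largest singular value 14, smallest 28/711
κ_2(A) = 14 / (28/711) = 355.5000
κ_2(A)·‖δb‖/‖b‖ = 2.4517
solve Ax = b  →  x = [-0.0286 -38.9209 -93.8187]
2-norm of b is 4.5826; of x, 101.5716
with δb = [0.0000 0.0303 0.0088], A·Δx = δb → ‖Δx‖ = 0.8025
relative error = 0.0079
realised/bound (from unrounded values) ≈ 0.0032

0.0079
2.4517


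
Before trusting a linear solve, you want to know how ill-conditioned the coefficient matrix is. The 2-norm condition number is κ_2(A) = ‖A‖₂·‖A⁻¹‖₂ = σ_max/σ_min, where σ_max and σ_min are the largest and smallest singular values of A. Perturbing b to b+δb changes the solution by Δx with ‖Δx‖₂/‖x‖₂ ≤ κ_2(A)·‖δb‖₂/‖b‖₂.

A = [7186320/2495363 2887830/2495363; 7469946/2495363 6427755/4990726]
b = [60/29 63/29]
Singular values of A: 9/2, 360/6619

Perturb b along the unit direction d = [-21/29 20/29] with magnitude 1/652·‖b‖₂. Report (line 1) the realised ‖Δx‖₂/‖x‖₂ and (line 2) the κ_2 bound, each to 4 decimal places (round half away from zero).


σ_max = 9/2, σ_min = 360/6619
condition number: (9/2) ÷ (360/6619) = 82.7375
bound on ‖Δx‖/‖x‖: κ·ε = 82.7375·1/652 = 0.1269
solve Ax = b  →  x = [0.6154 0.2564]
‖b‖₂ = 3.0000 and ‖x‖₂ = 0.6667
δb = ε·‖b‖·d = [-0.0033 0.0032]; solving A·Δx = δb gives ‖Δx‖ = 0.0846
realised ‖Δx‖/‖x‖ = 0.1269
so the bound is sharp here: realised error equals the bound

0.1269
0.1269


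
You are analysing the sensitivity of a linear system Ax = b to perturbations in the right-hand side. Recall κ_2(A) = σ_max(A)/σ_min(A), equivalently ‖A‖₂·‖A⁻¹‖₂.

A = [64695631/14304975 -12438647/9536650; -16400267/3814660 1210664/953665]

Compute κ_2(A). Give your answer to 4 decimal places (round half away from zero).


315.6960

form AᵀA = [151589019267361/3893123610000 -1842207607877/162213483750; -1842207607877/162213483750 358252879049/108142322500] with trace 263177796661/6228997776 and determinant 446265625/24915991104
char-poly roots: 169/4 and 2640625/6228997776
so κ_2 = √((169/4) / (2640625/6228997776)) = 315.6960


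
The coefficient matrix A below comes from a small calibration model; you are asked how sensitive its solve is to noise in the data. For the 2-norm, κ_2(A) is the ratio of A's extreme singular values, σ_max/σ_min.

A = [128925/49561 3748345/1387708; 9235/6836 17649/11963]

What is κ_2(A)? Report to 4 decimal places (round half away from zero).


95.7040

form AᵀA = [337671364225/39300683536 155082180060/17194049047; 155082180060/17194049047 18241462015681/1925733493264] with trace 20682139633/1144906952 and determinant 1305015625/36637022464
eigenvalues of AᵀA: λ = (tr ± √(tr²−4·det))/2 = 289/16, 4515625/2289813904
σ_max=√(289/16)=(17/4), σ_min=√(4515625/2289813904)=(2125/47852) → κ = 95.7040


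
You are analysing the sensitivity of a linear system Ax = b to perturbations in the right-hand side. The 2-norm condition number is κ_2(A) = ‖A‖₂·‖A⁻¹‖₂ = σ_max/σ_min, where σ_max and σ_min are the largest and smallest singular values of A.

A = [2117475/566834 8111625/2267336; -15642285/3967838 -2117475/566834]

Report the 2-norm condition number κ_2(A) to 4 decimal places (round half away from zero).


377.4400

M = AᵀA = [276089416425/9360129842 300501464625/10697291248; 300501464625/10697291248 163540625625/6112737856]. tr(M)=20033712225/356152384, det(M)=31640625/1424609536
solving λ² − 20033712225/356152384·λ + 31640625/1424609536 = 0 gives λ = 225/4, 140625/356152384
κ = σ_max/σ_min = (15/2)/(375/18872) = 377.4400


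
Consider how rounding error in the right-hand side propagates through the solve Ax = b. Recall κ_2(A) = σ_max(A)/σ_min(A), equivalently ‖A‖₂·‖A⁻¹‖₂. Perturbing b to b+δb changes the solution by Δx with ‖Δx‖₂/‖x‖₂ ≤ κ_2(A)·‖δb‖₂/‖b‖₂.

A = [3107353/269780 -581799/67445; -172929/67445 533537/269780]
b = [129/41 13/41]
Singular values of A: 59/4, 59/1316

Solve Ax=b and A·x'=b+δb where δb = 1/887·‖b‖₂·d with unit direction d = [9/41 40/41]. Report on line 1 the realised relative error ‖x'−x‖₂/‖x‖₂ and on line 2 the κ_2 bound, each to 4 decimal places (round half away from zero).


σ_max = 59/4, σ_min = 59/1316
κ = σ_max/σ_min = (59/4)/(59/1316) = 329.0000
perturbation bound = 329.0000·1/887 = 0.3709
solve Ax = b  →  x = [13.5458 17.7220]
2-norm of b is 3.1623; of x, 22.3060
δb = ε·‖b‖·d = [0.0008 0.0035]; solving A·Δx = δb gives ‖Δx‖ = 0.0795
realised ‖Δx‖/‖x‖ = 0.0036
so the bound overstates the realised error by a factor of ≈ 104.0433 (computed from the unrounded values)

0.0036
0.3709


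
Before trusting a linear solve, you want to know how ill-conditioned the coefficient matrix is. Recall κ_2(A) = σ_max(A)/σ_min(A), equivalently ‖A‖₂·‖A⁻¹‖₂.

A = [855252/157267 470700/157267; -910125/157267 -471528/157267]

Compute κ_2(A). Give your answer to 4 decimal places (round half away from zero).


M = AᵀA = [109098657/1729937 58174200/1729937; 58174200/1729937 31048272/1729937]. tr(M)=8243937/101761, det(M)=104976/101761
λ_max, λ_min = (8243937/101761 ± √67919767409025/10355301121)/2 = 81, 1296/101761
κ = σ_max/σ_min = 9/(36/319) = 79.7500

79.7500


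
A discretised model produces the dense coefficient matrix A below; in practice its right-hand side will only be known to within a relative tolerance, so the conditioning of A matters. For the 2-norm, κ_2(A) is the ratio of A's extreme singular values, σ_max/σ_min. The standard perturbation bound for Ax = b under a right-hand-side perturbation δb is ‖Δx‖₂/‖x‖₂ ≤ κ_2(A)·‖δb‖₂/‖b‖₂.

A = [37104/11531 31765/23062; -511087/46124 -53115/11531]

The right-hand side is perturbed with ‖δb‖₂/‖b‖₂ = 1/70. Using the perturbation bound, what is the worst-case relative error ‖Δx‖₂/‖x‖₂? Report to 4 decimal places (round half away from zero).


M = AᵀA = [283237230625/2127423376 29503603125/531855844; 29503603125/531855844 12293828125/531855844]. tr(M)=1966938125/12588304, det(M)=9765625/50353216
solving λ² − 1966938125/12588304·λ + 9765625/50353216 = 0 gives λ = 625/4, 15625/12588304
κ = σ_max/σ_min = (25/2)/(125/3548) = 354.8000
bound on ‖Δx‖/‖x‖: κ·ε = 354.8000·1/70 = 5.0686

5.0686


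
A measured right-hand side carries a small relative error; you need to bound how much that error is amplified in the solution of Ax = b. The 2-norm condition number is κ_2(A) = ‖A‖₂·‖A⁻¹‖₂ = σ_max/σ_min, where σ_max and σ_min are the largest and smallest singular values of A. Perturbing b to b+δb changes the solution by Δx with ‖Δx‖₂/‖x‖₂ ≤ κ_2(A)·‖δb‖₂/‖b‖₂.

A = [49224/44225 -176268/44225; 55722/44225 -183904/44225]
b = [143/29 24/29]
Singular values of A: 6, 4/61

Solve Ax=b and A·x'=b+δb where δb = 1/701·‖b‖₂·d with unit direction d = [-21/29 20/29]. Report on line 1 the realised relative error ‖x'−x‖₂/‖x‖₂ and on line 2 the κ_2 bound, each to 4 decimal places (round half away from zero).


σ_max = 6, σ_min = 4/61
κ_2(A) = 6 / (4/61) = 91.5000
bound on ‖Δx‖/‖x‖: κ·ε = 91.5000·1/701 = 0.1305
solve Ax = b  →  x = [-43.7333 -13.4500]
2-norm of b is 5.0000; of x, 45.7549
with δb = [-0.0052 0.0049], A·Δx = δb → ‖Δx‖ = 0.1088
relative error = 0.0024
realised/bound (from unrounded values) ≈ 0.0182

0.0024
0.1305


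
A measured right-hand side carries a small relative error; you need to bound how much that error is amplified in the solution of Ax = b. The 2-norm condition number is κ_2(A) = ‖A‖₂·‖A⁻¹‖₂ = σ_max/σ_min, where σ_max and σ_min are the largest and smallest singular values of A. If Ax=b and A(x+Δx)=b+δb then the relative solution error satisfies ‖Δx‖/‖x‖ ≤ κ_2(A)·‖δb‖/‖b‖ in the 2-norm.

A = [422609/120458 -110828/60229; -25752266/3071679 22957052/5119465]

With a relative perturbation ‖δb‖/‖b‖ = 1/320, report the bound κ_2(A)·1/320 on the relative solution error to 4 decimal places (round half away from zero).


1.0859

AᵀA = [18445273188145/223318624356 -4098905992018/93049426815; -4098905992018/93049426815 3643608259616/155082378025]; tr = 2049486944809/19318220100, det = 450203524/4829555025
λ_max, λ_min = (2049486944809/19318220100 ± √4200257582850266169928081/373193627832044010000)/2 = 10609/100, 169744/193182201
σ_max=√(10609/100)=(103/10), σ_min=√(169744/193182201)=(412/13899) → κ = 347.4750
perturbation bound = 347.4750·1/320 = 1.0859


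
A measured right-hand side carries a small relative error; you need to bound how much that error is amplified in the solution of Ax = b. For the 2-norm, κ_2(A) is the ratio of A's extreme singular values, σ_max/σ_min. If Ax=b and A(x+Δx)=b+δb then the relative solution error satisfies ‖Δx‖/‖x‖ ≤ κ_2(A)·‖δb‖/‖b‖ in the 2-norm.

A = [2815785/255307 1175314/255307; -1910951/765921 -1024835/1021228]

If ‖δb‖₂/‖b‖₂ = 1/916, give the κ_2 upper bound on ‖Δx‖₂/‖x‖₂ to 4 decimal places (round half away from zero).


0.3922

M = AᵀA = [44621975146/348979761 24789760765/465306348; 24789760765/465306348 13772810681/620408464]. tr(M)=4958028985/33039504, det(M)=5764801/33039504
char-poly roots: 2401/16 and 2401/2064969
σ_max=√(2401/16)=(49/4), σ_min=√(2401/2064969)=(49/1437) → κ = 359.2500
bound on ‖Δx‖/‖x‖: κ·ε = 359.2500·1/916 = 0.3922


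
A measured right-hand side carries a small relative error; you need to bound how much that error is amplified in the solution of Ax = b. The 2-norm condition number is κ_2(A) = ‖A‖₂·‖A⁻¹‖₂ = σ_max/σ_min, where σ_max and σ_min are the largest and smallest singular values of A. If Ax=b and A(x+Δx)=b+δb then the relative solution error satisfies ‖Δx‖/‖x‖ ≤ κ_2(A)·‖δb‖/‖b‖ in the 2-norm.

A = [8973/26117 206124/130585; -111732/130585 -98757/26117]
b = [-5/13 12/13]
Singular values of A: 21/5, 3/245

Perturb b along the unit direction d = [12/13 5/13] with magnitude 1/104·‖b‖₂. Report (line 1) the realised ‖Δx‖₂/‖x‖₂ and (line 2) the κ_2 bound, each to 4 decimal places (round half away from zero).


σ_max = 21/5, σ_min = 3/245
condition number: (21/5) ÷ (3/245) = 343.0000
bound on ‖Δx‖/‖x‖: κ·ε = 343.0000·1/104 = 3.2981
solve Ax = b  →  x = [-0.0523 -0.2323]
‖b‖ = 1.0000, ‖x‖ = 0.2381
re-solving with b+δb shifts x by Δx of norm 0.7853
relative error = 3.2981
tightness: 3.2981 against a bound of 3.2981; the bound is attained (ratio 1)

3.2981
3.2981


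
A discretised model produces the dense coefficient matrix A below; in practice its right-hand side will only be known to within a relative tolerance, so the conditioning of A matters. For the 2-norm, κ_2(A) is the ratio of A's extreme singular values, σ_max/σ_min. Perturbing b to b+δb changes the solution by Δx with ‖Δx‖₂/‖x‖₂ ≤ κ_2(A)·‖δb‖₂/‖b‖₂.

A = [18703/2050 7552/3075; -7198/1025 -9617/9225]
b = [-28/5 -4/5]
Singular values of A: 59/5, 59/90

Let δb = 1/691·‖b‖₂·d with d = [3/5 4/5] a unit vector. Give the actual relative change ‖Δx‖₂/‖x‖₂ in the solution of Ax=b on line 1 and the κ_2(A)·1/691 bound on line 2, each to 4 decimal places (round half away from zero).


0.0020
0.0260

largest singular value 59/5, smallest 59/90
κ = σ_max/σ_min = (59/5)/(59/90) = 18.0000
bound on ‖Δx‖/‖x‖: κ·ε = 18.0000·1/691 = 0.0260
solve Ax = b  →  x = [1.0087 -6.0273]
‖b‖₂ = 5.6569 and ‖x‖₂ = 6.1111
δb = ε·‖b‖·d = [0.0049 0.0065]; solving A·Δx = δb gives ‖Δx‖ = 0.0125
relative error = 0.0020
so the bound overstates the realised error by a factor of ≈ 12.7475 (computed from the unrounded values)


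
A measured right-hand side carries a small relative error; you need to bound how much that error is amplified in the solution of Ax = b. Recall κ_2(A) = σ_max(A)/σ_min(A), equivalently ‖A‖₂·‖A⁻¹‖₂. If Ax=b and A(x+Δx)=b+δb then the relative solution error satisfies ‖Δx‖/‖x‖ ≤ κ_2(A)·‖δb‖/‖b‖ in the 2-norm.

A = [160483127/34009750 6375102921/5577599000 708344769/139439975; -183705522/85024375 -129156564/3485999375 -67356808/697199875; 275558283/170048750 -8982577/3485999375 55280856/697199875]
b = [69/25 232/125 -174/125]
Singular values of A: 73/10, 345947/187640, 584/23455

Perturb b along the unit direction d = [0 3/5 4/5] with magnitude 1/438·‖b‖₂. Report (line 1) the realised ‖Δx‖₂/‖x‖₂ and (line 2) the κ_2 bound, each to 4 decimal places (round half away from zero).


largest singular value 73/10, smallest 584/23455
κ = σ_max/σ_min = (73/10)/(584/23455) = 293.1875
κ_2(A)·‖δb‖/‖b‖ = 0.6694
solve Ax = b  →  x = [-0.9238 0.3001 1.3339]
‖b‖₂ = 3.6056 and ‖x‖₂ = 1.6501
with δb = [0.0000 0.0049 0.0066], A·Δx = δb → ‖Δx‖ = 0.3306
realised ‖Δx‖/‖x‖ = 0.2004
so the bound overstates the realised error by a factor of ≈ 3.3409 (computed from the unrounded values)

0.2004
0.6694


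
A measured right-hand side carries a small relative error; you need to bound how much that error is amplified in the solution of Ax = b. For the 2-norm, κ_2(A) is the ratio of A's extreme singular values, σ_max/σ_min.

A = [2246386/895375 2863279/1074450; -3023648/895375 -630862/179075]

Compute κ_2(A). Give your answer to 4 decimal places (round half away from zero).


M = AᵀA = [567547891556/32067855625 357541152143/19240713375; 357541152143/19240713375 901035748057/46177712100]. tr(M)=51079212601/1372702500, det(M)=221533456/8579390625
λ_max, λ_min = (51079212601/1372702500 ± √2608891336239670887601/1884312153506250000)/2 = 3721/100, 238144/343175625
κ_2(A) = √(λ_max/λ_min) = √((3721/100) / (238144/343175625)) = 231.5625

231.5625


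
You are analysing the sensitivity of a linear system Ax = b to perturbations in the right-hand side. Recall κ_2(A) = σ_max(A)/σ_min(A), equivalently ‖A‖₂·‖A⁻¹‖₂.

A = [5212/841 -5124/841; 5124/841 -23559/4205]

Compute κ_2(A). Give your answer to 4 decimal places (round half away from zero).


60.0000

AᵀA = [63520/841 -302316/4205; -302316/4205 1440441/21025]; tr = 3601/25, det = 144/25
solving λ² − 3601/25·λ + 144/25 = 0 gives λ = 144, 1/25
κ_2(A) = √(λ_max/λ_min) = √(144 / (1/25)) = 60.0000


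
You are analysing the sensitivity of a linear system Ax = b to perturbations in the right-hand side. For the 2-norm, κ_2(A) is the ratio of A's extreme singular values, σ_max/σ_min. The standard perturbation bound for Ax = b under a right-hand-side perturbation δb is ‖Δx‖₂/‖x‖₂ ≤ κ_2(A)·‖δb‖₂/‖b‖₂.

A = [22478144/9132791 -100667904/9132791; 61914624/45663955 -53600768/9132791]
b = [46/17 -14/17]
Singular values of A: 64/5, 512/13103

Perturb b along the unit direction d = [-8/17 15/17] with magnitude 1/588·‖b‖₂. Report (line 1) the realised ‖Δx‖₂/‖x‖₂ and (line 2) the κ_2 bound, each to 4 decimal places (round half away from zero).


0.0024
0.5571

σ_max = 64/5, σ_min = 512/13103
κ_2(A) = (64/5) / (512/13103) = 327.5750
perturbation bound = 327.5750·1/588 = 0.5571
solve Ax = b  →  x = [-49.9009 -11.3879]
‖b‖₂ = 2.8284 and ‖x‖₂ = 51.1838
re-solving with b+δb shifts x by Δx of norm 0.1231
realised ‖Δx‖/‖x‖ = 0.0024
realised/bound (from unrounded values) ≈ 0.0043


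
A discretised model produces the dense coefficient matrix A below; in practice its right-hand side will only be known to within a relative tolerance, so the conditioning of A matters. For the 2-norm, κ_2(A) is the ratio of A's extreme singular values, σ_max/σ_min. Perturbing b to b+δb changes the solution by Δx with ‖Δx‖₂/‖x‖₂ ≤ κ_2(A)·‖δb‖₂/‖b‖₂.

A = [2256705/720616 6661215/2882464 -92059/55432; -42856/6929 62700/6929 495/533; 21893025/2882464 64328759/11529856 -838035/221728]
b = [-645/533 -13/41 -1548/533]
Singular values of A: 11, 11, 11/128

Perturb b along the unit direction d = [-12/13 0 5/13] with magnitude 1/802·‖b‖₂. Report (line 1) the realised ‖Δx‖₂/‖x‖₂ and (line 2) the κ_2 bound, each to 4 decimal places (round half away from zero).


largest singular value 11, smallest 11/128
κ_2(A) = 11 / (11/128) = 128.0000
bound on ‖Δx‖/‖x‖: κ·ε = 128.0000·1/802 = 0.1596
solve Ax = b  →  x = [-0.1974 -0.1807 0.1049]
‖b‖ = 3.1623, ‖x‖ = 0.2875
with δb = [-0.0036 0.0000 0.0015], A·Δx = δb → ‖Δx‖ = 0.0459
realised ‖Δx‖/‖x‖ = 0.1596
tightness: 0.1596 against a bound of 0.1596; the bound is attained (ratio 1)

0.1596
0.1596


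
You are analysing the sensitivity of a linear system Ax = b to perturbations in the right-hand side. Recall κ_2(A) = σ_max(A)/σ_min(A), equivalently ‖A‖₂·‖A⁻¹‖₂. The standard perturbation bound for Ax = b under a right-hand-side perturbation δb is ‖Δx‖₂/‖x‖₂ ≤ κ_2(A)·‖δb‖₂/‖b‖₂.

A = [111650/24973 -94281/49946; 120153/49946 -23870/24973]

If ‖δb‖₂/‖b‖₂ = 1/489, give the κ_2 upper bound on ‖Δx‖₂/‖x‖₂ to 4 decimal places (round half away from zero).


form AᵀA = [222490081/8631844 -23173920/2157961; -23173920/2157961 38643649/8631844] with trace 772585/25538 and determinant 14641/204304
eigenvalues of AᵀA: λ = (tr ± √(tr²−4·det))/2 = 121/4, 121/51076
κ_2(A) = √(λ_max/λ_min) = √((121/4) / (121/51076)) = 113.0000
perturbation bound = 113.0000·1/489 = 0.2311

0.2311


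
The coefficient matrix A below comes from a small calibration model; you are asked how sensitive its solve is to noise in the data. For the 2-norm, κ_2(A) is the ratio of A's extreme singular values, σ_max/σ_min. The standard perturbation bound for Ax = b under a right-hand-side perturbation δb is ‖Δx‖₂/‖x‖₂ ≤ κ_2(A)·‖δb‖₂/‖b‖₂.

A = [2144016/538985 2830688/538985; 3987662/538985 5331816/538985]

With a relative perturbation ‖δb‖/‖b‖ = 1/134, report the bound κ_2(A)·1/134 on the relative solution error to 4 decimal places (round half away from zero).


2.9576

AᵀA = [2837128420/40208281 3782770992/40208281; 3782770992/40208281 5043744832/40208281]; tr = 7880873252/40208281, det = 9834496/40208281
char-poly roots: 196 and 50176/40208281
κ = σ_max/σ_min = 14/(224/6341) = 396.3125
worst-case relative error ≤ 396.3125 × 1/134 = 2.9576


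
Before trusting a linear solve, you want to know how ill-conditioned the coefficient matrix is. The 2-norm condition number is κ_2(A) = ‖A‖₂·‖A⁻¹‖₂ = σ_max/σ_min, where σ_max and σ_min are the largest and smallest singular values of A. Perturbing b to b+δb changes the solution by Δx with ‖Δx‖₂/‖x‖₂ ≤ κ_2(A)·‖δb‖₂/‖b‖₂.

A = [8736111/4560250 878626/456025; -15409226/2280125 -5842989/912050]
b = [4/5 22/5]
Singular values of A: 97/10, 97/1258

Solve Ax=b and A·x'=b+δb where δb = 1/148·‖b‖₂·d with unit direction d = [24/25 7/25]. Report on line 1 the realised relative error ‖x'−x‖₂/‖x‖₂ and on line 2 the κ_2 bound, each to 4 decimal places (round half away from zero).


from the listed singular values, σ₁ = 97/10, σ_n = 97/1258
κ = σ_max/σ_min = (97/10)/(97/1258) = 125.8000
bound on ‖Δx‖/‖x‖: κ·ε = 125.8000·1/148 = 0.8500
solve Ax = b  →  x = [-18.1870 18.4984]
‖b‖₂ = 4.4721 and ‖x‖₂ = 25.9414
δb = ε·‖b‖·d = [0.0290 0.0085]; solving A·Δx = δb gives ‖Δx‖ = 0.3919
realised ‖Δx‖/‖x‖ = 0.0151
realised/bound (from unrounded values) ≈ 0.0178

0.0151
0.8500


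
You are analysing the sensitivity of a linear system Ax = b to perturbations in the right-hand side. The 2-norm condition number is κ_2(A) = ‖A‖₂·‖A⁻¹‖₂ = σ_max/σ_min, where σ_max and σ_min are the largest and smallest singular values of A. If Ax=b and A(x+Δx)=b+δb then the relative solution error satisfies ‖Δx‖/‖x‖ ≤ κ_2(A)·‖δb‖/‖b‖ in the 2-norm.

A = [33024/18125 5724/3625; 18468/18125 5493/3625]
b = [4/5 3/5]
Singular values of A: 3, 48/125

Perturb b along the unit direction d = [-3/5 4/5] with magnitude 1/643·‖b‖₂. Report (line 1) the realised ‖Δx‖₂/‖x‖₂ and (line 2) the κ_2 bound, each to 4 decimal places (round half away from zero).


from the listed singular values, σ₁ = 3, σ_n = 48/125
condition number: 3 ÷ (48/125) = 7.8125
bound on ‖Δx‖/‖x‖: κ·ε = 7.8125·1/643 = 0.0122
solve Ax = b  →  x = [0.2299 0.2414]
‖b‖₂ = 1.0000 and ‖x‖₂ = 0.3333
re-solving with b+δb shifts x by Δx of norm 0.0041
relative error = 0.0122
so the bound is sharp here: realised error equals the bound

0.0122
0.0122


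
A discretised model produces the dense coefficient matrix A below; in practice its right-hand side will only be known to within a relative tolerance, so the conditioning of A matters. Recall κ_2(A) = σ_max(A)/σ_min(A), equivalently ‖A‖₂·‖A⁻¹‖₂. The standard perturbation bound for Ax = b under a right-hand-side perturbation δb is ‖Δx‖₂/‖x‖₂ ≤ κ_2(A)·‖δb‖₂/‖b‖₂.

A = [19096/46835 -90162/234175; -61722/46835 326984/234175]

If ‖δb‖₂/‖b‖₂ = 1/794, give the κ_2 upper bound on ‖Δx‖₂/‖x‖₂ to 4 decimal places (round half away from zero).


0.0814

M = AᵀA = [166970500/87740689 -175230720/87740689; -175230720/87740689 184076356/87740689]. tr(M)=417416/104329, det(M)=400/104329
λ_max, λ_min = (417416/104329 ± √174069190656/10884540241)/2 = 4, 100/104329
κ = σ_max/σ_min = 2/(10/323) = 64.6000
worst-case relative error ≤ 64.6000 × 1/794 = 0.0814


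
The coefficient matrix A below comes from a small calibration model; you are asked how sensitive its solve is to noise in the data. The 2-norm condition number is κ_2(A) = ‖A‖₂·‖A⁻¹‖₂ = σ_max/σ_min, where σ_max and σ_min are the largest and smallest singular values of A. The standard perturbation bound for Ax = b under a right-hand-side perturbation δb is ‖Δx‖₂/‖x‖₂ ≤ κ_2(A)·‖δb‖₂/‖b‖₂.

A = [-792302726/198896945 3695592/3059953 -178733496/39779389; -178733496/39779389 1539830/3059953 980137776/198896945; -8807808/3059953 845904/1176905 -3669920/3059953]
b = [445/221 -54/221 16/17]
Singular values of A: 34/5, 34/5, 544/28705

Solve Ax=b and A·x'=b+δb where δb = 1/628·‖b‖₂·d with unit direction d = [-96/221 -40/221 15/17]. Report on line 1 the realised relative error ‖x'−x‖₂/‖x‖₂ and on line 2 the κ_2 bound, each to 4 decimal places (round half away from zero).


0.5714
0.5714

σ_max = 34/5, σ_min = 544/28705
κ_2(A) = (34/5) / (544/28705) = 358.8125
κ_2(A)·‖δb‖/‖b‖ = 0.5714
solve Ax = b  →  x = [-0.2083 0.0646 -0.2461]
‖b‖ = 2.2361, ‖x‖ = 0.3288
Δx = A⁻¹·δb where δb = 1/628·2.2361·d; ‖Δx‖ = 0.1879
realised ‖Δx‖/‖x‖ = 0.5714
tightness: 0.5714 against a bound of 0.5714; the bound is attained (ratio 1)
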